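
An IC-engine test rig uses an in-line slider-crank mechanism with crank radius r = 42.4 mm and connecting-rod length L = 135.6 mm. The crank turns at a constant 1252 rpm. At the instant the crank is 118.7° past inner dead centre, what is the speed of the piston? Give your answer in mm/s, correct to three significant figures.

4110

ω = 2π·1252/60 = 131.1 rad/s
For an in-line slider-crank, x = r cosθ + √(L² − r² sin²θ), so v = −rω sinθ·[1 + r cosθ/√(L² − r² sin²θ)].
With r = 0.0424 m, L = 0.1356 m, θ = 118.7°: √(L² − r² sin²θ) = 0.1304 m.
v = −0.0424·131.1·0.87715·[1 + 0.0424·-0.48022/0.1304] = -4.1147 m/s.
|v| = 4.1147 m/s = 4114.7 mm/s.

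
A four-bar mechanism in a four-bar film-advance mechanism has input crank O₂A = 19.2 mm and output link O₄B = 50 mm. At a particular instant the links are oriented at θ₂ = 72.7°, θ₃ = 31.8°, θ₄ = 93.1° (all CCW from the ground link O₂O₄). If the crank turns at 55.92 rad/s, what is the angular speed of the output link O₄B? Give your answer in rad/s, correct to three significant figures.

16.0

ω₂ = 55.92 rad/s
Differentiating the loop-closure r₂e^{iθ₂}+r₃e^{iθ₃}=r₁+r₄e^{iθ₄} gives r₂ω₂e^{iθ₂}+r₃ω₃e^{iθ₃}=r₄ω₄e^{iθ₄}.
Eliminating the other unknown: ω₄ = r₂ω₂ sin(θ₂−θ₃) / [r₄ sin(θ₄−θ₃)].
Numerator sine = +0.65474; denominator sine = +0.87715.
Result = 0.0192·55.92·(+0.65474) / (0.05·(+0.87715)) = +16.029 rad/s; magnitude 16.029 rad/s.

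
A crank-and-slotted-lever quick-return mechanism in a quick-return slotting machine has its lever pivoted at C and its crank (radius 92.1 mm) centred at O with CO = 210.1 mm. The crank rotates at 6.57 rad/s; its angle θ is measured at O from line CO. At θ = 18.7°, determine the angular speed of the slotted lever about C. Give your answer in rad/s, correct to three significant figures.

ω = 6.57 rad/s
Crank pin A relative to C: A = (d + r cosθ, r sinθ); lever angle φ = atan2(r sinθ, d + r cosθ).
Differentiating tanφ: φ̇ = rω(d cosθ + r)/(d² + r² + 2dr cosθ).
d² + r² + 2dr cosθ = |CA|² = 0.0892819 m²;  d cosθ + r = +0.29111 m.
|ω_lever| = |0.0921·6.57·+0.29111| / 0.0892819 = 1.973 rad/s.

1.97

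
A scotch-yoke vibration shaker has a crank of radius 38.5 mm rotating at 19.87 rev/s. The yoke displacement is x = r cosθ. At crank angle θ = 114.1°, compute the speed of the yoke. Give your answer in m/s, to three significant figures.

4.39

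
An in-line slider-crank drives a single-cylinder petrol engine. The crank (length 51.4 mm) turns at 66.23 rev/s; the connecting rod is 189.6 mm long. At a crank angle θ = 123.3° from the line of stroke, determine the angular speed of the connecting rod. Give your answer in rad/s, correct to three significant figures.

63.6

ω = 416.1 rad/s (converted from 66.23 rev/s).
The rod makes angle φ with the slider axis where L sinφ = r sinθ; differentiating, L cosφ·φ̇ = r ω cosθ.
L cosφ = √(L² − r² sin²θ) = 0.18467 m.
|ω_rod| = r ω |cosθ| / √(L² − r² sin²θ) = 0.0514·416.1·0.54902/0.18467 = 63.591 rad/s.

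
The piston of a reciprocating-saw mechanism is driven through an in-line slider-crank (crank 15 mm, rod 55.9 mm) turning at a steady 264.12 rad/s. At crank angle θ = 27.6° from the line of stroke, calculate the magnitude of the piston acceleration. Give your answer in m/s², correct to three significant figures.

ω = 264.1 rad/s
x(θ) = r cosθ + √(L² − r² sin²θ); with ω constant, a = ω²·d²x/dθ².
d²x/dθ² = −r cosθ − r²(cos2θ)/√u − r⁴ sin²2θ/(4u^{3/2}),  u = L² − r² sin²θ = 0.00307652 m².
Substituting r = 0.015 m, L = 0.0559 m, θ = 27.6°: d²x/dθ² = -0.015658 m.
a = ω²·d²x/dθ² = (264.1)²·(-0.015658) = -1092.3 m/s²;  |a| = 1092.3 m/s².

1090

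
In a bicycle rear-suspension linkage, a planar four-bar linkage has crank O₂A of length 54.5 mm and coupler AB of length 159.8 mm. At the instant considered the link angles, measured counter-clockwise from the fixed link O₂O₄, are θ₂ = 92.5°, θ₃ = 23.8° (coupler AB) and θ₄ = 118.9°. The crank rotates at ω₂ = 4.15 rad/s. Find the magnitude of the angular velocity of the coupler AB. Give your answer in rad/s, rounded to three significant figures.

0.632

ω₂ = 4.15 rad/s
Differentiating the loop-closure r₂e^{iθ₂}+r₃e^{iθ₃}=r₁+r₄e^{iθ₄} gives r₂ω₂e^{iθ₂}+r₃ω₃e^{iθ₃}=r₄ω₄e^{iθ₄}.
Eliminating the other unknown: ω₃ = r₂ω₂ sin(θ₄−θ₂) / [r₃ sin(θ₃−θ₄)].
Numerator sine = +0.44464; denominator sine = -0.99604.
Result = 0.0545·4.15·(+0.44464) / (0.1598·(-0.99604)) = -0.63182 rad/s; magnitude 0.63182 rad/s.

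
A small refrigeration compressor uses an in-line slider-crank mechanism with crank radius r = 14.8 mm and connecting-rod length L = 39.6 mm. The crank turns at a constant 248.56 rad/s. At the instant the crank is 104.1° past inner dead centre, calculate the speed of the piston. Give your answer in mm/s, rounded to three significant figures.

3220

ω = 248.6 rad/s
For an in-line slider-crank, x = r cosθ + √(L² − r² sin²θ), so v = −rω sinθ·[1 + r cosθ/√(L² − r² sin²θ)].
With r = 0.0148 m, L = 0.0396 m, θ = 104.1°: √(L² − r² sin²θ) = 0.036907 m.
v = −0.0148·248.6·0.96987·[1 + 0.0148·-0.24362/0.036907] = -3.2193 m/s.
|v| = 3.2193 m/s = 3219.3 mm/s.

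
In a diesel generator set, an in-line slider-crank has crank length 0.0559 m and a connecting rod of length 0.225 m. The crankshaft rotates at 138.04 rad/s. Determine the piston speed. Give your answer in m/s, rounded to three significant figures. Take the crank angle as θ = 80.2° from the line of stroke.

ω = 138 rad/s
For an in-line slider-crank, x = r cosθ + √(L² − r² sin²θ), so v = −rω sinθ·[1 + r cosθ/√(L² − r² sin²θ)].
With r = 0.0559 m, L = 0.225 m, θ = 80.2°: √(L² − r² sin²θ) = 0.21815 m.
v = −0.0559·138·0.98541·[1 + 0.0559·0.17021/0.21815] = -7.9355 m/s.
|v| = 7.9355 m/s.

7.94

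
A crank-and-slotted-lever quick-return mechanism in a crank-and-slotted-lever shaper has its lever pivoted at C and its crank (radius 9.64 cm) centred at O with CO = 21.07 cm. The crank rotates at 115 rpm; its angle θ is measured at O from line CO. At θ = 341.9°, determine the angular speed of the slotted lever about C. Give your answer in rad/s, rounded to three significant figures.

3.73

ω = 12.04 rad/s (from 115 rpm).
Crank pin A relative to C: A = (d + r cosθ, r sinθ); lever angle φ = atan2(r sinθ, d + r cosθ).
Differentiating tanφ: φ̇ = rω(d cosθ + r)/(d² + r² + 2dr cosθ).
d² + r² + 2dr cosθ = |CA|² = 0.0923002 m²;  d cosθ + r = +0.29667 m.
|ω_lever| = |0.0964·12.04·+0.29667| / 0.0923002 = 3.7315 rad/s.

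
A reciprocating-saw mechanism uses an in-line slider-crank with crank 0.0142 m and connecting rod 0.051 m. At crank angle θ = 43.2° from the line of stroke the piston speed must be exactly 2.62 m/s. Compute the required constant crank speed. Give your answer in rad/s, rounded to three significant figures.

223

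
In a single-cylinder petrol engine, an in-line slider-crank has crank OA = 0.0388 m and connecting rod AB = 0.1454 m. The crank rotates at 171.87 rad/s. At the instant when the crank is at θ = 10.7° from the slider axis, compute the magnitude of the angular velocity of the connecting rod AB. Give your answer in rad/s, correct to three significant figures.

45.1

ω = 171.9 rad/s
The rod makes angle φ with the slider axis where L sinφ = r sinθ; differentiating, L cosφ·φ̇ = r ω cosθ.
L cosφ = √(L² − r² sin²θ) = 0.14522 m.
|ω_rod| = r ω |cosθ| / √(L² − r² sin²θ) = 0.0388·171.9·0.98261/0.14522 = 45.121 rad/s.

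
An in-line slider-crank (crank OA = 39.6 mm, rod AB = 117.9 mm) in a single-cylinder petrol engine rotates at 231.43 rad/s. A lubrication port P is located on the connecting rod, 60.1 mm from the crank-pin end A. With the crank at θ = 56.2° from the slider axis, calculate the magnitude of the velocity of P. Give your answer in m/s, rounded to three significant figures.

ω = 231.4 rad/s.  Crank-pin speed |V_A| = rω = 9.1646 m/s, perpendicular to OA.
Rod angle: sinφ = −(r/L) sinθ ⇒ φ = -16.207°; ω_rod = −rω cosθ/√(L²−r²sin²θ) = -45.032 rad/s.
V_P = V_A + ω_rod × AP, with AP = 0.0601 m along the rod.
Components: V_Px = −rω sinθ − a·ω_rod·sinφ = -8.371 m/s;  V_Py = rω cosθ + a·ω_rod·cosφ = +2.4994 m/s.
|V_P| = √(V_Px² + V_Py²) = 8.7362 m/s.

8.74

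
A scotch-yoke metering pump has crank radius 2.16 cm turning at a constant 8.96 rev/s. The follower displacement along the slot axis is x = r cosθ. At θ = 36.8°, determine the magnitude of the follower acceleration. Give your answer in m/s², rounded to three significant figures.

ω = 56.3 rad/s (from 8.96 rev/s).
x = r cosθ ⇒ ẍ = −rω² cosθ (ω constant).
|a| = rω²|cosθ| = 0.0216·(56.3)²·|cos 36.8°| = 54.817 m/s².

54.8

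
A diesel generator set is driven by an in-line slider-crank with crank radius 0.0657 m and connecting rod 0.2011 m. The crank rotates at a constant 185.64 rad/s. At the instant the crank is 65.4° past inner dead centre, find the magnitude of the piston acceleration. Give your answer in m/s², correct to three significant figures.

449

ω = 185.6 rad/s
x(θ) = r cosθ + √(L² − r² sin²θ); with ω constant, a = ω²·d²x/dθ².
d²x/dθ² = −r cosθ − r²(cos2θ)/√u − r⁴ sin²2θ/(4u^{3/2}),  u = L² − r² sin²θ = 0.0368727 m².
Substituting r = 0.0657 m, L = 0.2011 m, θ = 65.4°: d²x/dθ² = -0.013038 m.
a = ω²·d²x/dθ² = (185.6)²·(-0.013038) = -449.33 m/s²;  |a| = 449.33 m/s².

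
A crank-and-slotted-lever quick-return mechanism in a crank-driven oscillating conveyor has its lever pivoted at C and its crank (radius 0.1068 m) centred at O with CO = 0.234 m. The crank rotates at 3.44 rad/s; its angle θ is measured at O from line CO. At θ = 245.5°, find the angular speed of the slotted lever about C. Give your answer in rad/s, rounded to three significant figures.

ω = 3.44 rad/s
Crank pin A relative to C: A = (d + r cosθ, r sinθ); lever angle φ = atan2(r sinθ, d + r cosθ).
Differentiating tanφ: φ̇ = rω(d cosθ + r)/(d² + r² + 2dr cosθ).
d² + r² + 2dr cosθ = |CA|² = 0.0454349 m²;  d cosθ + r = +0.0097618 m.
|ω_lever| = |0.1068·3.44·+0.0097618| / 0.0454349 = 0.078935 rad/s.

0.0789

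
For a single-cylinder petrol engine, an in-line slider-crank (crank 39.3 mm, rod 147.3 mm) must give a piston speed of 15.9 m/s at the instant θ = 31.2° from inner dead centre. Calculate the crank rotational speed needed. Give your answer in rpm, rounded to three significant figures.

For an in-line slider-crank, |v_piston| = rω|sinθ|·[1 + r cosθ/√(L² − r² sin²θ)].
With r = 0.0393 m, L = 0.1473 m, θ = 31.2°: the bracketed kinematic factor |dx/dθ| = 0.02505 m.
ω = v/|dx/dθ| = 15.9/0.02505 = 634.74 rad/s.
N = 60ω/(2π) = 6061.3 rpm.

6060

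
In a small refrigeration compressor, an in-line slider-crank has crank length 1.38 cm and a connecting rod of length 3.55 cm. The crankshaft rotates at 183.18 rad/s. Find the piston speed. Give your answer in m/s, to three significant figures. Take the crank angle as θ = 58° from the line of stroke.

2.61

ω = 183.2 rad/s
For an in-line slider-crank, x = r cosθ + √(L² − r² sin²θ), so v = −rω sinθ·[1 + r cosθ/√(L² − r² sin²θ)].
With r = 0.0138 m, L = 0.0355 m, θ = 58°: √(L² − r² sin²θ) = 0.033515 m.
v = −0.0138·183.2·0.84805·[1 + 0.0138·0.52992/0.033515] = -2.6115 m/s.
|v| = 2.6115 m/s.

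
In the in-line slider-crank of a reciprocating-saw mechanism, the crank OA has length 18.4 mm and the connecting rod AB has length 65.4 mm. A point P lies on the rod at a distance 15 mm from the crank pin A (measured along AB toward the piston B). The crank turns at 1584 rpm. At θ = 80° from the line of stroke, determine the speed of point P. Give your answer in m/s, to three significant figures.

3.07

ω = 165.9 rad/s.  Crank-pin speed |V_A| = rω = 3.0521 m/s, perpendicular to OA.
Rod angle: sinφ = −(r/L) sinθ ⇒ φ = -16.085°; ω_rod = −rω cosθ/√(L²−r²sin²θ) = -8.4341 rad/s.
V_P = V_A + ω_rod × AP, with AP = 0.015 m along the rod.
Components: V_Px = −rω sinθ − a·ω_rod·sinφ = -3.0408 m/s;  V_Py = rω cosθ + a·ω_rod·cosφ = +0.40844 m/s.
|V_P| = √(V_Px² + V_Py²) = 3.0681 m/s.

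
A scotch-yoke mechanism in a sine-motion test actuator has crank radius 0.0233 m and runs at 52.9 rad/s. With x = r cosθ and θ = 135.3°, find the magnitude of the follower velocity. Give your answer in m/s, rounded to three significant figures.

0.867

ω = 52.9 rad/s
x = r cosθ ⇒ ẋ = −rω sinθ.
|v| = rω|sinθ| = 0.0233·52.9·|sin 135.3°| = 0.86698 m/s.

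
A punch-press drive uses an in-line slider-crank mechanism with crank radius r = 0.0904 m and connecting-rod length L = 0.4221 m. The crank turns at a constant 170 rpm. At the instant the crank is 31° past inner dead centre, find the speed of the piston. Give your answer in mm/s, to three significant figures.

982

ω = 2π·170/60 = 17.8 rad/s
For an in-line slider-crank, x = r cosθ + √(L² − r² sin²θ), so v = −rω sinθ·[1 + r cosθ/√(L² − r² sin²θ)].
With r = 0.0904 m, L = 0.4221 m, θ = 31°: √(L² − r² sin²θ) = 0.41952 m.
v = −0.0904·17.8·0.51504·[1 + 0.0904·0.85717/0.41952] = -0.98196 m/s.
|v| = 0.98196 m/s = 981.96 mm/s.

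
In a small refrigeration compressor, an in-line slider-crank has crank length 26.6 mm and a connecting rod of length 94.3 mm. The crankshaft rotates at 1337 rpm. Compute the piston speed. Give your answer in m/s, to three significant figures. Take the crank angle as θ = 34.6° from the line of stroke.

2.61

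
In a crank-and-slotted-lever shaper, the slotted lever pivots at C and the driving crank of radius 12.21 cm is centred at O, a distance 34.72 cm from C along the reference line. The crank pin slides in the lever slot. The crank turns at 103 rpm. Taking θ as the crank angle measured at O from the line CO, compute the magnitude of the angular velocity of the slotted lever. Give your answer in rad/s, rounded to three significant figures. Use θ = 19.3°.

2.75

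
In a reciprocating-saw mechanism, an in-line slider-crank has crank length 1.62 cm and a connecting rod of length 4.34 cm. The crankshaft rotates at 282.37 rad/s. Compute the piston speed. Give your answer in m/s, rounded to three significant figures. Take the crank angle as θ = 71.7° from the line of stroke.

4.89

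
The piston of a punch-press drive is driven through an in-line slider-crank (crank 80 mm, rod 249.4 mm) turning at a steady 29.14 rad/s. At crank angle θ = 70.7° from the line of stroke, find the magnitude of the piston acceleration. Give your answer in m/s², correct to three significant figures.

4.84

ω = 29.14 rad/s
x(θ) = r cosθ + √(L² − r² sin²θ); with ω constant, a = ω²·d²x/dθ².
d²x/dθ² = −r cosθ − r²(cos2θ)/√u − r⁴ sin²2θ/(4u^{3/2}),  u = L² − r² sin²θ = 0.0564995 m².
Substituting r = 0.08 m, L = 0.2494 m, θ = 70.7°: d²x/dθ² = -0.0056954 m.
a = ω²·d²x/dθ² = (29.14)²·(-0.0056954) = -4.8362 m/s²;  |a| = 4.8362 m/s².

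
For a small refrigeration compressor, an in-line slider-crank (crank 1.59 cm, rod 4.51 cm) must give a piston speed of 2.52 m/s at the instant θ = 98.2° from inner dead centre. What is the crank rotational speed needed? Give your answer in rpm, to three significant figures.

1620

For an in-line slider-crank, |v_piston| = rω|sinθ|·[1 + r cosθ/√(L² − r² sin²θ)].
With r = 0.0159 m, L = 0.0451 m, θ = 98.2°: the bracketed kinematic factor |dx/dθ| = 0.014893 m.
ω = v/|dx/dθ| = 2.52/0.014893 = 169.21 rad/s.
N = 60ω/(2π) = 1615.8 rpm.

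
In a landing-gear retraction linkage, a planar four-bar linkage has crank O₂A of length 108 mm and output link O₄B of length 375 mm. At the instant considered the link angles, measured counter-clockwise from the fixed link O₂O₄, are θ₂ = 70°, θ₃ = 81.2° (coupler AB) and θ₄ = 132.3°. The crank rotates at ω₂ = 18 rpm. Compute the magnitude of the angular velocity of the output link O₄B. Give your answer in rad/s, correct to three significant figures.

ω₂ = 1.885 rad/s (from 18 rpm).
Differentiating the loop-closure r₂e^{iθ₂}+r₃e^{iθ₃}=r₁+r₄e^{iθ₄} gives r₂ω₂e^{iθ₂}+r₃ω₃e^{iθ₃}=r₄ω₄e^{iθ₄}.
Eliminating the other unknown: ω₄ = r₂ω₂ sin(θ₂−θ₃) / [r₄ sin(θ₄−θ₃)].
Numerator sine = -0.19423; denominator sine = +0.77824.
Result = 0.108·1.885·(-0.19423) / (0.375·(+0.77824)) = -0.13549 rad/s; magnitude 0.13549 rad/s.

0.135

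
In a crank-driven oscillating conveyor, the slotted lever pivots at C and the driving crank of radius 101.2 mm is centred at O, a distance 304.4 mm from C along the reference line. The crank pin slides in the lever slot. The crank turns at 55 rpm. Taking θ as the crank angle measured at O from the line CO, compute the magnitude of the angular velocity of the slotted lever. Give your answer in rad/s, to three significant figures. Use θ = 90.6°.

0.559

ω = 5.76 rad/s (from 55 rpm).
Crank pin A relative to C: A = (d + r cosθ, r sinθ); lever angle φ = atan2(r sinθ, d + r cosθ).
Differentiating tanφ: φ̇ = rω(d cosθ + r)/(d² + r² + 2dr cosθ).
d² + r² + 2dr cosθ = |CA|² = 0.102256 m²;  d cosθ + r = +0.098012 m.
|ω_lever| = |0.1012·5.76·+0.098012| / 0.102256 = 0.55868 rad/s.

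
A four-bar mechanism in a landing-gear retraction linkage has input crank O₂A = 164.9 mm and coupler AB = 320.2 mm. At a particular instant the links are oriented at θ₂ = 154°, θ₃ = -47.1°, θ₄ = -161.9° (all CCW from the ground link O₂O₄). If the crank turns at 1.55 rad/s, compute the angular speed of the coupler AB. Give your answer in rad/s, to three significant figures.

0.612

ω₂ = 1.55 rad/s
Differentiating the loop-closure r₂e^{iθ₂}+r₃e^{iθ₃}=r₁+r₄e^{iθ₄} gives r₂ω₂e^{iθ₂}+r₃ω₃e^{iθ₃}=r₄ω₄e^{iθ₄}.
Eliminating the other unknown: ω₃ = r₂ω₂ sin(θ₄−θ₂) / [r₃ sin(θ₃−θ₄)].
Numerator sine = +0.69591; denominator sine = +0.90778.
Result = 0.1649·1.55·(+0.69591) / (0.3202·(+0.90778)) = +0.61194 rad/s; magnitude 0.61194 rad/s.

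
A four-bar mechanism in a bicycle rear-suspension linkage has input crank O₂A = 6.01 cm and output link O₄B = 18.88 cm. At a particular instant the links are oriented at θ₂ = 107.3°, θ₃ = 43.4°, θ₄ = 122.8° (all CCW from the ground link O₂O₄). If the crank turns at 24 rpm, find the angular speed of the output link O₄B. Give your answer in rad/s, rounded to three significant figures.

0.731

ω₂ = 2.513 rad/s (from 24 rpm).
Differentiating the loop-closure r₂e^{iθ₂}+r₃e^{iθ₃}=r₁+r₄e^{iθ₄} gives r₂ω₂e^{iθ₂}+r₃ω₃e^{iθ₃}=r₄ω₄e^{iθ₄}.
Eliminating the other unknown: ω₄ = r₂ω₂ sin(θ₂−θ₃) / [r₄ sin(θ₄−θ₃)].
Numerator sine = +0.89803; denominator sine = +0.98294.
Result = 0.0601·2.513·(+0.89803) / (0.1888·(+0.98294)) = +0.73093 rad/s; magnitude 0.73093 rad/s.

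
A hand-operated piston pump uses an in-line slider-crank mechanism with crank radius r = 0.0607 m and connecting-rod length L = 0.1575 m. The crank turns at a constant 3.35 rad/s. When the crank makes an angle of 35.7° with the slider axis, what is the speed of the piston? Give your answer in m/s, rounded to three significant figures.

ω = 3.35 rad/s
For an in-line slider-crank, x = r cosθ + √(L² − r² sin²θ), so v = −rω sinθ·[1 + r cosθ/√(L² − r² sin²θ)].
With r = 0.0607 m, L = 0.1575 m, θ = 35.7°: √(L² − r² sin²θ) = 0.15347 m.
v = −0.0607·3.35·0.58354·[1 + 0.0607·0.81208/0.15347] = -0.15677 m/s.
|v| = 0.15677 m/s.

0.157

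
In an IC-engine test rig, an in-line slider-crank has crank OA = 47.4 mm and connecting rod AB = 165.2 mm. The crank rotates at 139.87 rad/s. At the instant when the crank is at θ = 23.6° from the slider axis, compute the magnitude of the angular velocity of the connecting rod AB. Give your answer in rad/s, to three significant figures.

ω = 139.9 rad/s
The rod makes angle φ with the slider axis where L sinφ = r sinθ; differentiating, L cosφ·φ̇ = r ω cosθ.
L cosφ = √(L² − r² sin²θ) = 0.16411 m.
|ω_rod| = r ω |cosθ| / √(L² − r² sin²θ) = 0.0474·139.9·0.91636/0.16411 = 37.021 rad/s.

37.0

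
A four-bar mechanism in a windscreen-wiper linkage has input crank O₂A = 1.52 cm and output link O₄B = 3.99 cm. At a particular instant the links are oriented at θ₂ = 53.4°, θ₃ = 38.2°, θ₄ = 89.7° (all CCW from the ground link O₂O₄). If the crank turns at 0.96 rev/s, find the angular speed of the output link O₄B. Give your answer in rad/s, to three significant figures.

ω₂ = 6.032 rad/s (from 0.96 rev/s).
Differentiating the loop-closure r₂e^{iθ₂}+r₃e^{iθ₃}=r₁+r₄e^{iθ₄} gives r₂ω₂e^{iθ₂}+r₃ω₃e^{iθ₃}=r₄ω₄e^{iθ₄}.
Eliminating the other unknown: ω₄ = r₂ω₂ sin(θ₂−θ₃) / [r₄ sin(θ₄−θ₃)].
Numerator sine = +0.26219; denominator sine = +0.78261.
Result = 0.0152·6.032·(+0.26219) / (0.0399·(+0.78261)) = +0.76983 rad/s; magnitude 0.76983 rad/s.

0.770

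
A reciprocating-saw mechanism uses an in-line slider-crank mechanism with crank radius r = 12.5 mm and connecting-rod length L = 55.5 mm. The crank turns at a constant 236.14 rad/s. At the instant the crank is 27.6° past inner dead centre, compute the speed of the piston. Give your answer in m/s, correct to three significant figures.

ω = 236.1 rad/s
For an in-line slider-crank, x = r cosθ + √(L² − r² sin²θ), so v = −rω sinθ·[1 + r cosθ/√(L² − r² sin²θ)].
With r = 0.0125 m, L = 0.0555 m, θ = 27.6°: √(L² − r² sin²θ) = 0.055197 m.
v = −0.0125·236.1·0.46330·[1 + 0.0125·0.88620/0.055197] = -1.642 m/s.
|v| = 1.642 m/s.

1.64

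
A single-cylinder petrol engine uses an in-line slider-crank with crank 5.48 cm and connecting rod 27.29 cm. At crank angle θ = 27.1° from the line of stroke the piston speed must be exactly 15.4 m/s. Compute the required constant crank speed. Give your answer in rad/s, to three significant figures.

523

For an in-line slider-crank, |v_piston| = rω|sinθ|·[1 + r cosθ/√(L² − r² sin²θ)].
With r = 0.0548 m, L = 0.2729 m, θ = 27.1°: the bracketed kinematic factor |dx/dθ| = 0.029445 m.
ω = v/|dx/dθ| = 15.4/0.029445 = 523.01 rad/s.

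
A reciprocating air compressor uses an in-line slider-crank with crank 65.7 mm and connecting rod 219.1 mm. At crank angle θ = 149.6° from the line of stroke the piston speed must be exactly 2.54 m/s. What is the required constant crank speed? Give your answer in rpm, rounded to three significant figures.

988

For an in-line slider-crank, |v_piston| = rω|sinθ|·[1 + r cosθ/√(L² − r² sin²θ)].
With r = 0.0657 m, L = 0.2191 m, θ = 149.6°: the bracketed kinematic factor |dx/dθ| = 0.024547 m.
ω = v/|dx/dθ| = 2.54/0.024547 = 103.48 rad/s.
N = 60ω/(2π) = 988.11 rpm.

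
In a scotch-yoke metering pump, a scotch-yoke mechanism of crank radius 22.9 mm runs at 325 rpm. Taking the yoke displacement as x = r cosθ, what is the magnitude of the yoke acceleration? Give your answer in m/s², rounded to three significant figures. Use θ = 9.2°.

26.2

ω = 34.03 rad/s (from 325 rpm).
x = r cosθ ⇒ ẍ = −rω² cosθ (ω constant).
|a| = rω²|cosθ| = 0.0229·(34.03)²·|cos 9.2°| = 26.184 m/s².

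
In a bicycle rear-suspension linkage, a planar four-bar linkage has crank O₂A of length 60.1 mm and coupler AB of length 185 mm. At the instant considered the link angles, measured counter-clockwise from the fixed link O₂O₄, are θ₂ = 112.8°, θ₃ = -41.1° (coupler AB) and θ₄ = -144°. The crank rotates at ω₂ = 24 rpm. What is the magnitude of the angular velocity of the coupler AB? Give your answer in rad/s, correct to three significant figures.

0.815

ω₂ = 2.513 rad/s (from 24 rpm).
Differentiating the loop-closure r₂e^{iθ₂}+r₃e^{iθ₃}=r₁+r₄e^{iθ₄} gives r₂ω₂e^{iθ₂}+r₃ω₃e^{iθ₃}=r₄ω₄e^{iθ₄}.
Eliminating the other unknown: ω₃ = r₂ω₂ sin(θ₄−θ₂) / [r₃ sin(θ₃−θ₄)].
Numerator sine = +0.97358; denominator sine = +0.97476.
Result = 0.0601·2.513·(+0.97358) / (0.185·(+0.97476)) = +0.81548 rad/s; magnitude 0.81548 rad/s.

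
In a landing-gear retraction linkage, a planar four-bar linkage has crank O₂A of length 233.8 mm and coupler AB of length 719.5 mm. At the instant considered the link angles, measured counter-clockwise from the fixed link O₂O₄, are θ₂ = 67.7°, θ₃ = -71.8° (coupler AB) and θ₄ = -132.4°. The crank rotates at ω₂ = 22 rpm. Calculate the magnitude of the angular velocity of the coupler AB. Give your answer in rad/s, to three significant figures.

0.295

ω₂ = 2.304 rad/s (from 22 rpm).
Differentiating the loop-closure r₂e^{iθ₂}+r₃e^{iθ₃}=r₁+r₄e^{iθ₄} gives r₂ω₂e^{iθ₂}+r₃ω₃e^{iθ₃}=r₄ω₄e^{iθ₄}.
Eliminating the other unknown: ω₃ = r₂ω₂ sin(θ₄−θ₂) / [r₃ sin(θ₃−θ₄)].
Numerator sine = +0.34366; denominator sine = +0.87121.
Result = 0.2338·2.304·(+0.34366) / (0.7195·(+0.87121)) = +0.2953 rad/s; magnitude 0.2953 rad/s.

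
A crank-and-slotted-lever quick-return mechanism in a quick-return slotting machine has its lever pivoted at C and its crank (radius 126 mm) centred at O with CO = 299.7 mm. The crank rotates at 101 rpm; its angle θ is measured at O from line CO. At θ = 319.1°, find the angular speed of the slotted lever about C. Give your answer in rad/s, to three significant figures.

2.89

ω = 10.58 rad/s (from 101 rpm).
Crank pin A relative to C: A = (d + r cosθ, r sinθ); lever angle φ = atan2(r sinθ, d + r cosθ).
Differentiating tanφ: φ̇ = rω(d cosθ + r)/(d² + r² + 2dr cosθ).
d² + r² + 2dr cosθ = |CA|² = 0.162781 m²;  d cosθ + r = +0.35253 m.
|ω_lever| = |0.126·10.58·+0.35253| / 0.162781 = 2.8861 rad/s.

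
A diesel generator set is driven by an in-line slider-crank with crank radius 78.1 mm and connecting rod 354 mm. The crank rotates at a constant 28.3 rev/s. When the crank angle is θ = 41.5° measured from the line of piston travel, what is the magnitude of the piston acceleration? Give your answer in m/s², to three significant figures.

ω = 2π·28.3 = 177.8 rad/s
x(θ) = r cosθ + √(L² − r² sin²θ); with ω constant, a = ω²·d²x/dθ².
d²x/dθ² = −r cosθ − r²(cos2θ)/√u − r⁴ sin²2θ/(4u^{3/2}),  u = L² − r² sin²θ = 0.122638 m².
Substituting r = 0.0781 m, L = 0.354 m, θ = 41.5°: d²x/dθ² = -0.060829 m.
a = ω²·d²x/dθ² = (177.8)²·(-0.060829) = -1923.3 m/s²;  |a| = 1923.3 m/s².

1920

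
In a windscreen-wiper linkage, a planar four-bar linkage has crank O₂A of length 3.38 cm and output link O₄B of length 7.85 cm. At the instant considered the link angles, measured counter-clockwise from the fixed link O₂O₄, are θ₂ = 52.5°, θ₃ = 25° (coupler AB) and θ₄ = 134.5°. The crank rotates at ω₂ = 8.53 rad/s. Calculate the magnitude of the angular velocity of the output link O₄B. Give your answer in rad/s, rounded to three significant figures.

1.80

ω₂ = 8.53 rad/s
Differentiating the loop-closure r₂e^{iθ₂}+r₃e^{iθ₃}=r₁+r₄e^{iθ₄} gives r₂ω₂e^{iθ₂}+r₃ω₃e^{iθ₃}=r₄ω₄e^{iθ₄}.
Eliminating the other unknown: ω₄ = r₂ω₂ sin(θ₂−θ₃) / [r₄ sin(θ₄−θ₃)].
Numerator sine = +0.46175; denominator sine = +0.94264.
Result = 0.0338·8.53·(+0.46175) / (0.0785·(+0.94264)) = +1.7991 rad/s; magnitude 1.7991 rad/s.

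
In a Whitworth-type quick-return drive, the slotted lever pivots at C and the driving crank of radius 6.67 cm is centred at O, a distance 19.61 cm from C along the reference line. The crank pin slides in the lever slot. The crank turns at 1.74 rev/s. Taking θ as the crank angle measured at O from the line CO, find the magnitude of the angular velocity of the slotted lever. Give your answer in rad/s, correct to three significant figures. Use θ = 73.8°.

1.76

ω = 10.93 rad/s (from 1.74 rev/s).
Crank pin A relative to C: A = (d + r cosθ, r sinθ); lever angle φ = atan2(r sinθ, d + r cosθ).
Differentiating tanφ: φ̇ = rω(d cosθ + r)/(d² + r² + 2dr cosθ).
d² + r² + 2dr cosθ = |CA|² = 0.0502024 m²;  d cosθ + r = +0.12141 m.
|ω_lever| = |0.0667·10.93·+0.12141| / 0.0502024 = 1.7635 rad/s.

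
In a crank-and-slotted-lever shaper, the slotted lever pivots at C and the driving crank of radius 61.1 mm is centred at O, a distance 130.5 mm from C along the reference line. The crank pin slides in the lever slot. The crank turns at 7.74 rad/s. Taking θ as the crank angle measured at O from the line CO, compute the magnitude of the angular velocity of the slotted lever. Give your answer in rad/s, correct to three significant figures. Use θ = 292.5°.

1.95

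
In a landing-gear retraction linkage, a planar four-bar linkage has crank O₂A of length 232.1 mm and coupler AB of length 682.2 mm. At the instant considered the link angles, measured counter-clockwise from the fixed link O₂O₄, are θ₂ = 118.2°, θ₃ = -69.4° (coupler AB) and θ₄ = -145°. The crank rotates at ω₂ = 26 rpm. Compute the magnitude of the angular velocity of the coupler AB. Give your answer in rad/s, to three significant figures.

0.950

ω₂ = 2.723 rad/s (from 26 rpm).
Differentiating the loop-closure r₂e^{iθ₂}+r₃e^{iθ₃}=r₁+r₄e^{iθ₄} gives r₂ω₂e^{iθ₂}+r₃ω₃e^{iθ₃}=r₄ω₄e^{iθ₄}.
Eliminating the other unknown: ω₃ = r₂ω₂ sin(θ₄−θ₂) / [r₃ sin(θ₃−θ₄)].
Numerator sine = +0.99297; denominator sine = +0.96858.
Result = 0.2321·2.723·(+0.99297) / (0.6822·(+0.96858)) = +0.94965 rad/s; magnitude 0.94965 rad/s.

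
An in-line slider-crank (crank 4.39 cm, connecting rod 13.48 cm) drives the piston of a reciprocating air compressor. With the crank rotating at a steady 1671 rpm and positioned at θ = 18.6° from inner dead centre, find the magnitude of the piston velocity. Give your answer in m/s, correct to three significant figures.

ω = 2π·1671/60 = 175 rad/s
For an in-line slider-crank, x = r cosθ + √(L² − r² sin²θ), so v = −rω sinθ·[1 + r cosθ/√(L² − r² sin²θ)].
With r = 0.0439 m, L = 0.1348 m, θ = 18.6°: √(L² − r² sin²θ) = 0.13407 m.
v = −0.0439·175·0.31896·[1 + 0.0439·0.94777/0.13407] = -3.2106 m/s.
|v| = 3.2106 m/s.

3.21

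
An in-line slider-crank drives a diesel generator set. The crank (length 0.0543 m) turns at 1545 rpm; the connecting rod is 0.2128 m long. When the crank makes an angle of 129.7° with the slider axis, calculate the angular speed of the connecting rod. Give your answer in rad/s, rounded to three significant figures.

26.9

ω = 161.8 rad/s (converted from 1545 rpm).
The rod makes angle φ with the slider axis where L sinφ = r sinθ; differentiating, L cosφ·φ̇ = r ω cosθ.
L cosφ = √(L² − r² sin²θ) = 0.20866 m.
|ω_rod| = r ω |cosθ| / √(L² − r² sin²θ) = 0.0543·161.8·0.63877/0.20866 = 26.895 rad/s.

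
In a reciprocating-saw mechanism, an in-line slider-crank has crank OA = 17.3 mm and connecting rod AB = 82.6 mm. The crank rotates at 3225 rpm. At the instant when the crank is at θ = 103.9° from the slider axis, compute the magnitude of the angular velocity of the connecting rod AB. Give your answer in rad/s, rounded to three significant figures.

ω = 337.7 rad/s (converted from 3225 rpm).
The rod makes angle φ with the slider axis where L sinφ = r sinθ; differentiating, L cosφ·φ̇ = r ω cosθ.
L cosφ = √(L² − r² sin²θ) = 0.080875 m.
|ω_rod| = r ω |cosθ| / √(L² − r² sin²θ) = 0.0173·337.7·0.24023/0.080875 = 17.355 rad/s.

17.4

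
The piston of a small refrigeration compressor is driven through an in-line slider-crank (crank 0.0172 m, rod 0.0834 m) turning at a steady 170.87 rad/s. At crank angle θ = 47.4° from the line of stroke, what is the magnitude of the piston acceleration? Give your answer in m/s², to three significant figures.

ω = 170.9 rad/s
x(θ) = r cosθ + √(L² − r² sin²θ); with ω constant, a = ω²·d²x/dθ².
d²x/dθ² = −r cosθ − r²(cos2θ)/√u − r⁴ sin²2θ/(4u^{3/2}),  u = L² − r² sin²θ = 0.00679526 m².
Substituting r = 0.0172 m, L = 0.0834 m, θ = 47.4°: d²x/dθ² = -0.011381 m.
a = ω²·d²x/dθ² = (170.9)²·(-0.011381) = -332.28 m/s²;  |a| = 332.28 m/s².

332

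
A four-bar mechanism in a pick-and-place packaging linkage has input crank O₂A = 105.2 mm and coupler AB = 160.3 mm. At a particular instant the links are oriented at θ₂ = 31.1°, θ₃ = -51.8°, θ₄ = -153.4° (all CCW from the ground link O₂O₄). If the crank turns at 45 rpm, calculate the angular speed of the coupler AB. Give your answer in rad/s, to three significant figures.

0.248

ω₂ = 4.712 rad/s (from 45 rpm).
Differentiating the loop-closure r₂e^{iθ₂}+r₃e^{iθ₃}=r₁+r₄e^{iθ₄} gives r₂ω₂e^{iθ₂}+r₃ω₃e^{iθ₃}=r₄ω₄e^{iθ₄}.
Eliminating the other unknown: ω₃ = r₂ω₂ sin(θ₄−θ₂) / [r₃ sin(θ₃−θ₄)].
Numerator sine = +0.07846; denominator sine = +0.97958.
Result = 0.1052·4.712·(+0.07846) / (0.1603·(+0.97958)) = +0.2477 rad/s; magnitude 0.2477 rad/s.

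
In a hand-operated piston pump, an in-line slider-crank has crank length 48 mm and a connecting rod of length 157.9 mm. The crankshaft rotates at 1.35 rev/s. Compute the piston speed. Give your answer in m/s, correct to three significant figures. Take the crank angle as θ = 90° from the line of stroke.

0.407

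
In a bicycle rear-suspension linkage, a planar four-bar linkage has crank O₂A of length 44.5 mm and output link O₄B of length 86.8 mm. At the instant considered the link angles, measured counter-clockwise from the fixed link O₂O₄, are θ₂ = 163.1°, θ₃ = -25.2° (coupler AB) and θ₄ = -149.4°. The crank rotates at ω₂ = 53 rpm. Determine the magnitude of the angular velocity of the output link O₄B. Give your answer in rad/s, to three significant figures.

0.497

ω₂ = 5.55 rad/s (from 53 rpm).
Differentiating the loop-closure r₂e^{iθ₂}+r₃e^{iθ₃}=r₁+r₄e^{iθ₄} gives r₂ω₂e^{iθ₂}+r₃ω₃e^{iθ₃}=r₄ω₄e^{iθ₄}.
Eliminating the other unknown: ω₄ = r₂ω₂ sin(θ₂−θ₃) / [r₄ sin(θ₄−θ₃)].
Numerator sine = -0.14436; denominator sine = -0.82708.
Result = 0.0445·5.55·(-0.14436) / (0.0868·(-0.82708)) = +0.49663 rad/s; magnitude 0.49663 rad/s.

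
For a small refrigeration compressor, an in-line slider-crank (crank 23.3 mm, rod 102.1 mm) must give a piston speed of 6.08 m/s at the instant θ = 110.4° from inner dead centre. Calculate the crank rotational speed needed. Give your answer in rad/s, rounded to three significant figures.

303

For an in-line slider-crank, |v_piston| = rω|sinθ|·[1 + r cosθ/√(L² − r² sin²θ)].
With r = 0.0233 m, L = 0.1021 m, θ = 110.4°: the bracketed kinematic factor |dx/dθ| = 0.02006 m.
ω = v/|dx/dθ| = 6.08/0.02006 = 303.09 rad/s.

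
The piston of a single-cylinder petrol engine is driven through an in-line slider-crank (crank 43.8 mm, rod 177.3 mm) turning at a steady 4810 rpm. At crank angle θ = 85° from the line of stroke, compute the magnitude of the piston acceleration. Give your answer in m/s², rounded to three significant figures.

1820

ω = 2π·4810/60 = 503.7 rad/s
x(θ) = r cosθ + √(L² − r² sin²θ); with ω constant, a = ω²·d²x/dθ².
d²x/dθ² = −r cosθ − r²(cos2θ)/√u − r⁴ sin²2θ/(4u^{3/2}),  u = L² − r² sin²θ = 0.0295314 m².
Substituting r = 0.0438 m, L = 0.1773 m, θ = 85°: d²x/dθ² = +0.0071712 m.
a = ω²·d²x/dθ² = (503.7)²·(+0.0071712) = +1819.4 m/s²;  |a| = 1819.4 m/s².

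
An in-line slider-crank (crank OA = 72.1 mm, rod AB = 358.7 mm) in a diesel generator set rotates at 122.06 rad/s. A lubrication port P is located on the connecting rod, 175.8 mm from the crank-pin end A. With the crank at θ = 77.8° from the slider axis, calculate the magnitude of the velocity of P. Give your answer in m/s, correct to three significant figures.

ω = 122.1 rad/s.  Crank-pin speed |V_A| = rω = 8.8005 m/s, perpendicular to OA.
Rod angle: sinφ = −(r/L) sinθ ⇒ φ = -11.330°; ω_rod = −rω cosθ/√(L²−r²sin²θ) = -5.2878 rad/s.
V_P = V_A + ω_rod × AP, with AP = 0.1758 m along the rod.
Components: V_Px = −rω sinθ − a·ω_rod·sinφ = -8.7844 m/s;  V_Py = rω cosθ + a·ω_rod·cosφ = +0.94829 m/s.
|V_P| = √(V_Px² + V_Py²) = 8.8354 m/s.

8.84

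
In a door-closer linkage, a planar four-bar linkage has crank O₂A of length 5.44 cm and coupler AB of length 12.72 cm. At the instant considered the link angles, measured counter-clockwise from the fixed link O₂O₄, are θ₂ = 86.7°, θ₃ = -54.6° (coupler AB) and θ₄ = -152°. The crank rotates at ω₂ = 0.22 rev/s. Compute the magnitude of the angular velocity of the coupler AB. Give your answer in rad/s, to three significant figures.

0.509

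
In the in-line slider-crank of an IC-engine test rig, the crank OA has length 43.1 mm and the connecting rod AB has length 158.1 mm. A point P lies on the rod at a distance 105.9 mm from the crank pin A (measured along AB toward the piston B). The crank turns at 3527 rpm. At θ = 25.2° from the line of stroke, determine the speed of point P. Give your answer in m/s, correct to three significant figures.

ω = 369.3 rad/s.  Crank-pin speed |V_A| = rω = 15.919 m/s, perpendicular to OA.
Rod angle: sinφ = −(r/L) sinθ ⇒ φ = -6.665°; ω_rod = −rω cosθ/√(L²−r²sin²θ) = -91.726 rad/s.
V_P = V_A + ω_rod × AP, with AP = 0.1059 m along the rod.
Components: V_Px = −rω sinθ − a·ω_rod·sinφ = -7.9054 m/s;  V_Py = rω cosθ + a·ω_rod·cosφ = +4.7557 m/s.
|V_P| = √(V_Px² + V_Py²) = 9.2256 m/s.

9.23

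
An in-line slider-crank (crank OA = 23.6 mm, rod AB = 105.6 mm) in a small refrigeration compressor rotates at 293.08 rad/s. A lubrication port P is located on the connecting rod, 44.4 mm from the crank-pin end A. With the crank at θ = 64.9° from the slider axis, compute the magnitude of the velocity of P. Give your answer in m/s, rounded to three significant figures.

6.74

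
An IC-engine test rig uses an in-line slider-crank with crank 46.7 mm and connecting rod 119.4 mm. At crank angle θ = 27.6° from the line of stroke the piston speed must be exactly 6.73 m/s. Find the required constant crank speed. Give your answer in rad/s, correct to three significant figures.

230

For an in-line slider-crank, |v_piston| = rω|sinθ|·[1 + r cosθ/√(L² − r² sin²θ)].
With r = 0.0467 m, L = 0.1194 m, θ = 27.6°: the bracketed kinematic factor |dx/dθ| = 0.029261 m.
ω = v/|dx/dθ| = 6.73/0.029261 = 230 rad/s.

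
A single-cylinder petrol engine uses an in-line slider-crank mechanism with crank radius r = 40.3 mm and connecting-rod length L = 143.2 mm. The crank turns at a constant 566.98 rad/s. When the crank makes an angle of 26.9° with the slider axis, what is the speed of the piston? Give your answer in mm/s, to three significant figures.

13000

ω = 567 rad/s
For an in-line slider-crank, x = r cosθ + √(L² − r² sin²θ), so v = −rω sinθ·[1 + r cosθ/√(L² − r² sin²θ)].
With r = 0.0403 m, L = 0.1432 m, θ = 26.9°: √(L² − r² sin²θ) = 0.14203 m.
v = −0.0403·567·0.45243·[1 + 0.0403·0.89180/0.14203] = -12.954 m/s.
|v| = 12.954 m/s = 12954 mm/s.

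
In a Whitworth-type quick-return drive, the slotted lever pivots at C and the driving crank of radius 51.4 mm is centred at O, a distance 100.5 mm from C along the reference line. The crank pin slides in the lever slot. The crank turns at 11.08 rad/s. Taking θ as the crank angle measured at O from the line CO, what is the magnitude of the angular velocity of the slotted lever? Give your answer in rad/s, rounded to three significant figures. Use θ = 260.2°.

1.78

ω = 11.08 rad/s
Crank pin A relative to C: A = (d + r cosθ, r sinθ); lever angle φ = atan2(r sinθ, d + r cosθ).
Differentiating tanφ: φ̇ = rω(d cosθ + r)/(d² + r² + 2dr cosθ).
d² + r² + 2dr cosθ = |CA|² = 0.0109837 m²;  d cosθ + r = +0.034294 m.
|ω_lever| = |0.0514·11.08·+0.034294| / 0.0109837 = 1.7782 rad/s.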